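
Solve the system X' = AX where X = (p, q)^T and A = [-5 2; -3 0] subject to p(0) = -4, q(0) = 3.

p(t) = 14e^(-2t) - 18e^(-3t), q(t) = 21e^(-2t) - 18e^(-3t)

Coefficient matrix A = [[-5, 2], [-3, 0]].
Characteristic polynomial det(A - λI) = λ^2 + 5λ + 6 = 0.
Eigenvalues λ = -2, -3.
For λ=-2: (A-λI) row 1 is [-3, 2], so an eigenvector is (2, 3).
For λ=-3: (A-λI) row 1 is [-2, 2], so an eigenvector is (-1, -1).
General solution: K_1e^(-2t)(2,3) + K_2e^(-3t)(-1,-1).
Applying p(0)=-4, q(0)=3 gives K_1=7, K_2=18.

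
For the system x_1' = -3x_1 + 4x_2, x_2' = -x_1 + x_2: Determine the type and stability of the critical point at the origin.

A = [[-3,4],[-1,1]]; det(A-λI) = λ^2 + 2λ + 1.
repeated λ = -1 with a single eigenvector.

stable improper node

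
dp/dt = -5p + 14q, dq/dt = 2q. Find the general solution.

Coefficient matrix A = [[-5, 14], [0, 2]].
Characteristic polynomial det(A - λI) = λ^2 + 3λ - 10 = 0.
Eigenvalues λ = -5, 2.
For λ=-5: (A-λI) row 1 is [0, 14], so an eigenvector is (-1, 0).
For λ=2: (A-λI) row 1 is [-7, 14], so an eigenvector is (2, 1).
General solution: C_1e^(-5t)(-1,0) + C_2e^(2t)(2,1).

p(t) = -C_1e^(-5t) + 2C_2e^(2t), q(t) = C_2e^(2t)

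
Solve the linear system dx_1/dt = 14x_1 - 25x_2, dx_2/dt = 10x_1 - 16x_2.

x_1(t) = -2c_1e^(-t)sin(5t) + c_1e^(-t)cos(5t) + c_2e^(-t)sin(5t) + 2c_2e^(-t)cos(5t), x_2(t) = -c_1e^(-t)sin(5t) + c_1e^(-t)cos(5t) + c_2e^(-t)sin(5t) + c_2e^(-t)cos(5t)

Coefficient matrix A = [[14, -25], [10, -16]].
Characteristic polynomial det(A - λI) = λ^2 + 2λ + 26 = 0.
Eigenvalues λ = -1 ± 5i (complex conjugate pair).
For λ=-1+5i: an eigenvector is (1,1) - i(-2,-1) = (1 + 2i, 1 + i).
A real fundamental pair from Re and Im of e^((-1+5i)t)v: X_1 = e^(-t)(cos(5t)·(1,1) + sin(5t)·(-2,-1)), X_2 = e^(-t)(sin(5t)·(1,1) - cos(5t)·(-2,-1)).
General solution: c_1X_1 + c_2X_2.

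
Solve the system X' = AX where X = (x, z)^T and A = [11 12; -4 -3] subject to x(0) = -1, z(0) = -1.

x(t) = -10e^(5t) + 9e^(3t), z(t) = 5e^(5t) - 6e^(3t)

Coefficient matrix A = [[11, 12], [-4, -3]].
Characteristic polynomial det(A - λI) = λ^2 - 8λ + 15 = 0.
Eigenvalues λ = 5, 3.
For λ=5: (A-λI) row 1 is [6, 12], so an eigenvector is (2, -1).
For λ=3: (A-λI) row 1 is [8, 12], so an eigenvector is (3, -2).
General solution: K_1e^(5t)(2,-1) + K_2e^(3t)(3,-2).
Applying x(0)=-1, z(0)=-1 gives K_1=-5, K_2=3.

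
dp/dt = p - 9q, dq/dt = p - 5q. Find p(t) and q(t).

Coefficient matrix A = [[1, -9], [1, -5]].
Characteristic polynomial det(A - λI) = λ^2 + 4λ + 4 = 0.
Single eigenvalue λ = -2 with algebraic multiplicity 2.
Eigenvector v = (-3,-1); generalized eigenvector w with (A-λI)w=v is (-1,0).
General solution: e^(-2t)[K_1·v + K_2·(t·v + w)].

p(t) = -3K_1e^(-2t) - 3K_2te^(-2t) - K_2e^(-2t), q(t) = -K_1e^(-2t) - K_2te^(-2t)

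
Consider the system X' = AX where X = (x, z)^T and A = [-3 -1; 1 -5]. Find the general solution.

x(t) = -K_1e^(-4t) - K_2te^(-4t) - 3K_2e^(-4t), z(t) = -K_1e^(-4t) - K_2te^(-4t) - 2K_2e^(-4t)

Coefficient matrix A = [[-3, -1], [1, -5]].
Characteristic polynomial det(A - λI) = λ^2 + 8λ + 16 = 0.
Single eigenvalue λ = -4 with algebraic multiplicity 2.
Eigenvector v = (-1,-1); generalized eigenvector w with (A-λI)w=v is (-3,-2).
General solution: e^(-4t)[K_1·v + K_2·(t·v + w)].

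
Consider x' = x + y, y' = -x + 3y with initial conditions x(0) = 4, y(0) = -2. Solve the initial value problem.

Coefficient matrix A = [[1, 1], [-1, 3]].
Characteristic polynomial det(A - λI) = λ^2 - 4λ + 4 = 0.
Single eigenvalue λ = 2 with algebraic multiplicity 2.
Eigenvector v = (1,1); generalized eigenvector w with (A-λI)w=v is (2,3).
General solution: e^(2t)[c_1·v + c_2·(t·v + w)].
Applying x(0)=4, y(0)=-2 gives c_1=16, c_2=-6.

x(t) = -6te^(2t) + 4e^(2t), y(t) = -6te^(2t) - 2e^(2t)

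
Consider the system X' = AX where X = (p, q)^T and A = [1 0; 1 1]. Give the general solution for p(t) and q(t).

Coefficient matrix A = [[1, 0], [1, 1]].
Characteristic polynomial det(A - λI) = λ^2 - 2λ + 1 = 0.
Single eigenvalue λ = 1 with algebraic multiplicity 2.
Eigenvector v = (0,-1); generalized eigenvector w with (A-λI)w=v is (-1,2).
General solution: e^(t)[K_1·v + K_2·(t·v + w)].

p(t) = -K_2e^(t), q(t) = -K_1e^(t) - K_2te^(t) + 2K_2e^(t)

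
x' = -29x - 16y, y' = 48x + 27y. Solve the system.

Coefficient matrix A = [[-29, -16], [48, 27]].
Characteristic polynomial det(A - λI) = λ^2 + 2λ - 15 = 0.
Eigenvalues λ = 3, -5.
For λ=3: (A-λI) row 1 is [-32, -16], so an eigenvector is (-1, 2).
For λ=-5: (A-λI) row 1 is [-24, -16], so an eigenvector is (2, -3).
General solution: c_1e^(3t)(-1,2) + c_2e^(-5t)(2,-3).

x(t) = -c_1e^(3t) + 2c_2e^(-5t), y(t) = 2c_1e^(3t) - 3c_2e^(-5t)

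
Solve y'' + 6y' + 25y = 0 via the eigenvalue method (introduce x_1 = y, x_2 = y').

y(t) = c_1e^(-3t)cos(4t) + c_2e^(-3t)sin(4t)

Let x_1 = y, x_2 = y'. Then x_1' = x_2 and x_2' = -25x_1 - 6x_2.
A = [[0,1],[-25,-6]]; det(A-λI) = λ^2 + 6λ + 25.
Eigenvalues λ = -3 ± 4i.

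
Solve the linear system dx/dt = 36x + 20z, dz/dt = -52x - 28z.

x(t) = -c_1e^(4t)sin(4t) - 2c_1e^(4t)cos(4t) - 2c_2e^(4t)sin(4t) + c_2e^(4t)cos(4t), z(t) = 2c_1e^(4t)sin(4t) + 3c_1e^(4t)cos(4t) + 3c_2e^(4t)sin(4t) - 2c_2e^(4t)cos(4t)

Coefficient matrix A = [[36, 20], [-52, -28]].
Characteristic polynomial det(A - λI) = λ^2 - 8λ + 32 = 0.
Eigenvalues λ = 4 ± 4i (complex conjugate pair).
For λ=4+4i: an eigenvector is (-2,3) - i(-1,2) = (-2 + i, 3 - 2i).
A real fundamental pair from Re and Im of e^((4+4i)t)v: X_1 = e^(4t)(cos(4t)·(-2,3) + sin(4t)·(-1,2)), X_2 = e^(4t)(sin(4t)·(-2,3) - cos(4t)·(-1,2)).
General solution: c_1X_1 + c_2X_2.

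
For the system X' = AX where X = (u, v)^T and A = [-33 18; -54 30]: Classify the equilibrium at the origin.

A = [[-33,18],[-54,30]]; det(A-λI) = λ^2 + 3λ - 18.
λ = -6, 3: opposite signs.

saddle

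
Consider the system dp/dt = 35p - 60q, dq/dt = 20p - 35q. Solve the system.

Coefficient matrix A = [[35, -60], [20, -35]].
Characteristic polynomial det(A - λI) = λ^2 - 25 = 0.
Eigenvalues λ = 5, -5.
For λ=5: (A-λI) row 1 is [30, -60], so an eigenvector is (-2, -1).
For λ=-5: (A-λI) row 1 is [40, -60], so an eigenvector is (-3, -2).
General solution: K_1e^(5t)(-2,-1) + K_2e^(-5t)(-3,-2).

p(t) = -2K_1e^(5t) - 3K_2e^(-5t), q(t) = -K_1e^(5t) - 2K_2e^(-5t)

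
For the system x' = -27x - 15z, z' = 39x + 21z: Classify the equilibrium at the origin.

stable spiral

A = [[-27,-15],[39,21]]; det(A-λI) = λ^2 + 6λ + 18.
λ = -3 ± 3i: negative real part.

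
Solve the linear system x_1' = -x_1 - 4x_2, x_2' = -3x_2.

Coefficient matrix A = [[-1, -4], [0, -3]].
Characteristic polynomial det(A - λI) = λ^2 + 4λ + 3 = 0.
Eigenvalues λ = -1, -3.
For λ=-1: (A-λI) row 1 is [0, -4], so an eigenvector is (1, 0).
For λ=-3: (A-λI) row 1 is [2, -4], so an eigenvector is (2, 1).
General solution: C_1e^(-t)(1,0) + C_2e^(-3t)(2,1).

x_1(t) = C_1e^(-t) + 2C_2e^(-3t), x_2(t) = C_2e^(-3t)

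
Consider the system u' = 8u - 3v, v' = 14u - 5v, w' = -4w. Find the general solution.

Coefficient matrix A = [[8, -3, 0], [14, -5, 0], [0, 0, -4]].
det(A - λI) = 0 gives eigenvalues λ = 2, 1, -4.
For λ=2: eigenvector (1,2,0).
For λ=1: eigenvector (3,7,0).
For λ=-4: eigenvector (0,0,1).
General solution: c_1e^(2t)(1,2,0) + c_2e^(t)(3,7,0) + c_3e^(-4t)(0,0,1).

u(t) = c_1e^(2t) + 3c_2e^(t), v(t) = 2c_1e^(2t) + 7c_2e^(t), w(t) = c_3e^(-4t)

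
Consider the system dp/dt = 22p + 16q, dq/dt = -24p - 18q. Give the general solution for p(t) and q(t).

Coefficient matrix A = [[22, 16], [-24, -18]].
Characteristic polynomial det(A - λI) = λ^2 - 4λ - 12 = 0.
Eigenvalues λ = -2, 6.
For λ=-2: (A-λI) row 1 is [24, 16], so an eigenvector is (-2, 3).
For λ=6: (A-λI) row 1 is [16, 16], so an eigenvector is (1, -1).
General solution: c_1e^(-2t)(-2,3) + c_2e^(6t)(1,-1).

p(t) = -2c_1e^(-2t) + c_2e^(6t), q(t) = 3c_1e^(-2t) - c_2e^(6t)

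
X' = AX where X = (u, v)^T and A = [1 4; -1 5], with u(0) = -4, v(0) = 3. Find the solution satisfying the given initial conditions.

Coefficient matrix A = [[1, 4], [-1, 5]].
Characteristic polynomial det(A - λI) = λ^2 - 6λ + 9 = 0.
Single eigenvalue λ = 3 with algebraic multiplicity 2.
Eigenvector v = (2,1); generalized eigenvector w with (A-λI)w=v is (3,2).
General solution: e^(3t)[C_1·v + C_2·(t·v + w)].
Applying u(0)=-4, v(0)=3 gives C_1=-17, C_2=10.

u(t) = 20te^(3t) - 4e^(3t), v(t) = 10te^(3t) + 3e^(3t)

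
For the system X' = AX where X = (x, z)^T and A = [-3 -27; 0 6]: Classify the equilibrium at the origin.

A = [[-3,-27],[0,6]]; det(A-λI) = λ^2 - 3λ - 18.
λ = -3, 6: opposite signs.

saddle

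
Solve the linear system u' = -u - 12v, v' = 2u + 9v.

u(t) = -3K_1e^(3t) - 2K_2e^(5t), v(t) = K_1e^(3t) + K_2e^(5t)

Coefficient matrix A = [[-1, -12], [2, 9]].
Characteristic polynomial det(A - λI) = λ^2 - 8λ + 15 = 0.
Eigenvalues λ = 3, 5.
For λ=3: (A-λI) row 1 is [-4, -12], so an eigenvector is (-3, 1).
For λ=5: (A-λI) row 1 is [-6, -12], so an eigenvector is (-2, 1).
General solution: K_1e^(3t)(-3,1) + K_2e^(5t)(-2,1).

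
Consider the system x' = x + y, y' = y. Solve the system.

Coefficient matrix A = [[1, 1], [0, 1]].
Characteristic polynomial det(A - λI) = λ^2 - 2λ + 1 = 0.
Single eigenvalue λ = 1 with algebraic multiplicity 2.
Eigenvector v = (1,0); generalized eigenvector w with (A-λI)w=v is (3,1).
General solution: e^(t)[C_1·v + C_2·(t·v + w)].

x(t) = C_1e^(t) + C_2te^(t) + 3C_2e^(t), y(t) = C_2e^(t)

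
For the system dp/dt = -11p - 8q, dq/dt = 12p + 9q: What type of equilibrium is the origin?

A = [[-11,-8],[12,9]]; det(A-λI) = λ^2 + 2λ - 3.
λ = -3, 1: opposite signs.

saddle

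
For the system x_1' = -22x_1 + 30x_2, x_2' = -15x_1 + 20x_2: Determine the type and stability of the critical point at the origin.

stable spiral

A = [[-22,30],[-15,20]]; det(A-λI) = λ^2 + 2λ + 10.
λ = -1 ± 3i: negative real part.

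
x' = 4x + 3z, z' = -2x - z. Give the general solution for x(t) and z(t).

Coefficient matrix A = [[4, 3], [-2, -1]].
Characteristic polynomial det(A - λI) = λ^2 - 3λ + 2 = 0.
Eigenvalues λ = 1, 2.
For λ=1: (A-λI) row 1 is [3, 3], so an eigenvector is (1, -1).
For λ=2: (A-λI) row 1 is [2, 3], so an eigenvector is (-3, 2).
General solution: c_1e^(t)(1,-1) + c_2e^(2t)(-3,2).

x(t) = c_1e^(t) - 3c_2e^(2t), z(t) = -c_1e^(t) + 2c_2e^(2t)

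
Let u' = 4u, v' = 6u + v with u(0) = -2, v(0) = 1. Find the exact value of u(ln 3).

-162

A = [[4,0],[6,1]]; eigenvalues λ = 1, 4.
Eigenvectors: (0,-1) for λ=1, (-1,-2) for λ=4.
From the initial condition, c_1 = -5, c_2 = 2.
u(ln 3) = (-5)(3^1)(0) + (2)(3^4)(-1) = -162.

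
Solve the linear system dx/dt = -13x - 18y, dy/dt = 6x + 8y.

Coefficient matrix A = [[-13, -18], [6, 8]].
Characteristic polynomial det(A - λI) = λ^2 + 5λ + 4 = 0.
Eigenvalues λ = -4, -1.
For λ=-4: (A-λI) row 1 is [-9, -18], so an eigenvector is (2, -1).
For λ=-1: (A-λI) row 1 is [-12, -18], so an eigenvector is (3, -2).
General solution: K_1e^(-4t)(2,-1) + K_2e^(-t)(3,-2).

x(t) = 2K_1e^(-4t) + 3K_2e^(-t), y(t) = -K_1e^(-4t) - 2K_2e^(-t)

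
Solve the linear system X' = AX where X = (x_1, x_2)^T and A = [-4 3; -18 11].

Coefficient matrix A = [[-4, 3], [-18, 11]].
Characteristic polynomial det(A - λI) = λ^2 - 7λ + 10 = 0.
Eigenvalues λ = 5, 2.
For λ=5: (A-λI) row 1 is [-9, 3], so an eigenvector is (1, 3).
For λ=2: (A-λI) row 1 is [-6, 3], so an eigenvector is (-1, -2).
General solution: c_1e^(5t)(1,3) + c_2e^(2t)(-1,-2).

x_1(t) = c_1e^(5t) - c_2e^(2t), x_2(t) = 3c_1e^(5t) - 2c_2e^(2t)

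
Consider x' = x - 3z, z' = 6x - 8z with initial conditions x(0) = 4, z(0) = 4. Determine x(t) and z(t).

x(t) = 4e^(-2t), z(t) = 4e^(-2t)

Coefficient matrix A = [[1, -3], [6, -8]].
Characteristic polynomial det(A - λI) = λ^2 + 7λ + 10 = 0.
Eigenvalues λ = -2, -5.
For λ=-2: (A-λI) row 1 is [3, -3], so an eigenvector is (-1, -1).
For λ=-5: (A-λI) row 1 is [6, -3], so an eigenvector is (-1, -2).
General solution: K_1e^(-2t)(-1,-1) + K_2e^(-5t)(-1,-2).
Applying x(0)=4, z(0)=4 gives K_1=-4, K_2=0.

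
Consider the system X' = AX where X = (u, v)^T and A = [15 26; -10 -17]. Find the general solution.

u(t) = -2C_1e^(-t)sin(2t) + 3C_1e^(-t)cos(2t) + 3C_2e^(-t)sin(2t) + 2C_2e^(-t)cos(2t), v(t) = C_1e^(-t)sin(2t) - 2C_1e^(-t)cos(2t) - 2C_2e^(-t)sin(2t) - C_2e^(-t)cos(2t)

Coefficient matrix A = [[15, 26], [-10, -17]].
Characteristic polynomial det(A - λI) = λ^2 + 2λ + 5 = 0.
Eigenvalues λ = -1 ± 2i (complex conjugate pair).
For λ=-1+2i: an eigenvector is (3,-2) - i(-2,1) = (3 + 2i, -2 - i).
A real fundamental pair from Re and Im of e^((-1+2i)t)v: X_1 = e^(-t)(cos(2t)·(3,-2) + sin(2t)·(-2,1)), X_2 = e^(-t)(sin(2t)·(3,-2) - cos(2t)·(-2,1)).
General solution: C_1X_1 + C_2X_2.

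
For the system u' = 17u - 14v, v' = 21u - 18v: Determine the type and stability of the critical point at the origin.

A = [[17,-14],[21,-18]]; det(A-λI) = λ^2 + λ - 12.
λ = -4, 3: opposite signs.

saddle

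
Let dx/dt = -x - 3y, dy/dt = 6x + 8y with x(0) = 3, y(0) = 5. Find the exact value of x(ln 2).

-212

A = [[-1,-3],[6,8]]; eigenvalues λ = 2, 5.
Eigenvectors: (1,-1) for λ=2, (1,-2) for λ=5.
From the initial condition, c_1 = 11, c_2 = -8.
x(ln 2) = (11)(2^2)(1) + (-8)(2^5)(1) = -212.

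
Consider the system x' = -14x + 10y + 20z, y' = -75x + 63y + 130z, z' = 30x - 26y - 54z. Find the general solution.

Coefficient matrix A = [[-14, 10, 20], [-75, 63, 130], [30, -26, -54]].
det(A - λI) = 0 gives eigenvalues λ = 1, -4, -2.
For λ=1: eigenvector (2,15,-6).
For λ=-4: eigenvector (1,5,-2).
For λ=-2: eigenvector (0,-2,1).
General solution: C_1e^(t)(2,15,-6) + C_2e^(-4t)(1,5,-2) + C_3e^(-2t)(0,-2,1).

x(t) = 2C_1e^(t) + C_2e^(-4t), y(t) = 15C_1e^(t) + 5C_2e^(-4t) - 2C_3e^(-2t), z(t) = -6C_1e^(t) - 2C_2e^(-4t) + C_3e^(-2t)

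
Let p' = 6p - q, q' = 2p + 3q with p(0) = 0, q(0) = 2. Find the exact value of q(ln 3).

A = [[6,-1],[2,3]]; eigenvalues λ = 5, 4.
Eigenvectors: (1,1) for λ=5, (-1,-2) for λ=4.
From the initial condition, c_1 = -2, c_2 = -2.
q(ln 3) = (-2)(3^5)(1) + (-2)(3^4)(-2) = -162.

-162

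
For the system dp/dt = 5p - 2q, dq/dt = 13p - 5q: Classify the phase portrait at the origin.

center

A = [[5,-2],[13,-5]]; det(A-λI) = λ^2 + 1.
λ = 0 ± i: zero real part.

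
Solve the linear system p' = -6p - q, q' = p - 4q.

p(t) = c_1e^(-5t) + c_2te^(-5t) + 2c_2e^(-5t), q(t) = -c_1e^(-5t) - c_2te^(-5t) - 3c_2e^(-5t)

Coefficient matrix A = [[-6, -1], [1, -4]].
Characteristic polynomial det(A - λI) = λ^2 + 10λ + 25 = 0.
Single eigenvalue λ = -5 with algebraic multiplicity 2.
Eigenvector v = (1,-1); generalized eigenvector w with (A-λI)w=v is (2,-3).
General solution: e^(-5t)[c_1·v + c_2·(t·v + w)].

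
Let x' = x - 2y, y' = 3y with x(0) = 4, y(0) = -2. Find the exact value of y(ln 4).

A = [[1,-2],[0,3]]; eigenvalues λ = 3, 1.
Eigenvectors: (1,-1) for λ=3, (-1,0) for λ=1.
From the initial condition, c_1 = 2, c_2 = -2.
y(ln 4) = (2)(4^3)(-1) + (-2)(4^1)(0) = -128.

-128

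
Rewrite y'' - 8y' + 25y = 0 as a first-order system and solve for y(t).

y(t) = C_1e^(4t)cos(3t) + C_2e^(4t)sin(3t)

Let x_1 = y, x_2 = y'. Then x_1' = x_2 and x_2' = -25x_1 + 8x_2.
A = [[0,1],[-25,8]]; det(A-λI) = λ^2 - 8λ + 25.
Eigenvalues λ = 4 ± 3i.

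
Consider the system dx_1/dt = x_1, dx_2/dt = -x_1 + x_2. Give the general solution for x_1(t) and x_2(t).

Coefficient matrix A = [[1, 0], [-1, 1]].
Characteristic polynomial det(A - λI) = λ^2 - 2λ + 1 = 0.
Single eigenvalue λ = 1 with algebraic multiplicity 2.
Eigenvector v = (0,-1); generalized eigenvector w with (A-λI)w=v is (1,0).
General solution: e^(t)[C_1·v + C_2·(t·v + w)].

x_1(t) = C_2e^(t), x_2(t) = -C_1e^(t) - C_2te^(t)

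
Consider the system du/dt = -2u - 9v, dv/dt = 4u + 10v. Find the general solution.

Coefficient matrix A = [[-2, -9], [4, 10]].
Characteristic polynomial det(A - λI) = λ^2 - 8λ + 16 = 0.
Single eigenvalue λ = 4 with algebraic multiplicity 2.
Eigenvector v = (3,-2); generalized eigenvector w with (A-λI)w=v is (-2,1).
General solution: e^(4t)[c_1·v + c_2·(t·v + w)].

u(t) = 3c_1e^(4t) + 3c_2te^(4t) - 2c_2e^(4t), v(t) = -2c_1e^(4t) - 2c_2te^(4t) + c_2e^(4t)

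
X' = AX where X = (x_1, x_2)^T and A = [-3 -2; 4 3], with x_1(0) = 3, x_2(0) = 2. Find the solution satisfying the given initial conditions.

Coefficient matrix A = [[-3, -2], [4, 3]].
Characteristic polynomial det(A - λI) = λ^2 - 1 = 0.
Eigenvalues λ = -1, 1.
For λ=-1: (A-λI) row 1 is [-2, -2], so an eigenvector is (-1, 1).
For λ=1: (A-λI) row 1 is [-4, -2], so an eigenvector is (1, -2).
General solution: K_1e^(-t)(-1,1) + K_2e^(t)(1,-2).
Applying x_1(0)=3, x_2(0)=2 gives K_1=-8, K_2=-5.

x_1(t) = -5e^(t) + 8e^(-t), x_2(t) = 10e^(t) - 8e^(-t)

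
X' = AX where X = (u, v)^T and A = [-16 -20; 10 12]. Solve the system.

u(t) = K_1e^(-2t)sin(2t) - 3K_1e^(-2t)cos(2t) - 3K_2e^(-2t)sin(2t) - K_2e^(-2t)cos(2t), v(t) = -K_1e^(-2t)sin(2t) + 2K_1e^(-2t)cos(2t) + 2K_2e^(-2t)sin(2t) + K_2e^(-2t)cos(2t)

Coefficient matrix A = [[-16, -20], [10, 12]].
Characteristic polynomial det(A - λI) = λ^2 + 4λ + 8 = 0.
Eigenvalues λ = -2 ± 2i (complex conjugate pair).
For λ=-2+2i: an eigenvector is (-3,2) - i(1,-1) = (-3 - i, 2 + i).
A real fundamental pair from Re and Im of e^((-2+2i)t)v: X_1 = e^(-2t)(cos(2t)·(-3,2) + sin(2t)·(1,-1)), X_2 = e^(-2t)(sin(2t)·(-3,2) - cos(2t)·(1,-1)).
General solution: K_1X_1 + K_2X_2.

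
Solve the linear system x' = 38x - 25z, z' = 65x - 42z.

x(t) = -C_1e^(-2t)sin(5t) - 2C_1e^(-2t)cos(5t) - 2C_2e^(-2t)sin(5t) + C_2e^(-2t)cos(5t), z(t) = -2C_1e^(-2t)sin(5t) - 3C_1e^(-2t)cos(5t) - 3C_2e^(-2t)sin(5t) + 2C_2e^(-2t)cos(5t)

Coefficient matrix A = [[38, -25], [65, -42]].
Characteristic polynomial det(A - λI) = λ^2 + 4λ + 29 = 0.
Eigenvalues λ = -2 ± 5i (complex conjugate pair).
For λ=-2+5i: an eigenvector is (-2,-3) - i(-1,-2) = (-2 + i, -3 + 2i).
A real fundamental pair from Re and Im of e^((-2+5i)t)v: X_1 = e^(-2t)(cos(5t)·(-2,-3) + sin(5t)·(-1,-2)), X_2 = e^(-2t)(sin(5t)·(-2,-3) - cos(5t)·(-1,-2)).
General solution: C_1X_1 + C_2X_2.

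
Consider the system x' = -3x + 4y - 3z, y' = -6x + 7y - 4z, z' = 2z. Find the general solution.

Coefficient matrix A = [[-3, 4, -3], [-6, 7, -4], [0, 0, 2]].
det(A - λI) = 0 gives eigenvalues λ = 3, 2, 1.
For λ=3: eigenvector (-2,-3,0).
For λ=2: eigenvector (1,2,1).
For λ=1: eigenvector (1,1,0).
General solution: C_1e^(3t)(-2,-3,0) + C_2e^(2t)(1,2,1) + C_3e^(t)(1,1,0).

x(t) = -2C_1e^(3t) + C_2e^(2t) + C_3e^(t), y(t) = -3C_1e^(3t) + 2C_2e^(2t) + C_3e^(t), z(t) = C_2e^(2t)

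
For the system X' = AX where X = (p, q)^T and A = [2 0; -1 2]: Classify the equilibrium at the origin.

A = [[2,0],[-1,2]]; det(A-λI) = λ^2 - 4λ + 4.
repeated λ = 2 with a single eigenvector.

unstable improper node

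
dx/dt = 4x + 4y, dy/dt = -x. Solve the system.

Coefficient matrix A = [[4, 4], [-1, 0]].
Characteristic polynomial det(A - λI) = λ^2 - 4λ + 4 = 0.
Single eigenvalue λ = 2 with algebraic multiplicity 2.
Eigenvector v = (2,-1); generalized eigenvector w with (A-λI)w=v is (-1,1).
General solution: e^(2t)[C_1·v + C_2·(t·v + w)].

x(t) = 2C_1e^(2t) + 2C_2te^(2t) - C_2e^(2t), y(t) = -C_1e^(2t) - C_2te^(2t) + C_2e^(2t)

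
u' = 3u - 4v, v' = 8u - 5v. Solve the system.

u(t) = -C_1e^(-t)sin(4t) + C_2e^(-t)cos(4t), v(t) = -C_1e^(-t)sin(4t) + C_1e^(-t)cos(4t) + C_2e^(-t)sin(4t) + C_2e^(-t)cos(4t)

Coefficient matrix A = [[3, -4], [8, -5]].
Characteristic polynomial det(A - λI) = λ^2 + 2λ + 17 = 0.
Eigenvalues λ = -1 ± 4i (complex conjugate pair).
For λ=-1+4i: an eigenvector is (0,1) - i(-1,-1) = (0 + i, 1 + i).
A real fundamental pair from Re and Im of e^((-1+4i)t)v: X_1 = e^(-t)(cos(4t)·(0,1) + sin(4t)·(-1,-1)), X_2 = e^(-t)(sin(4t)·(0,1) - cos(4t)·(-1,-1)).
General solution: C_1X_1 + C_2X_2.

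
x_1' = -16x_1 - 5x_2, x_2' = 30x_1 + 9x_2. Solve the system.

x_1(t) = K_1e^(-t) + K_2e^(-6t), x_2(t) = -3K_1e^(-t) - 2K_2e^(-6t)

Coefficient matrix A = [[-16, -5], [30, 9]].
Characteristic polynomial det(A - λI) = λ^2 + 7λ + 6 = 0.
Eigenvalues λ = -1, -6.
For λ=-1: (A-λI) row 1 is [-15, -5], so an eigenvector is (1, -3).
For λ=-6: (A-λI) row 1 is [-10, -5], so an eigenvector is (1, -2).
General solution: K_1e^(-t)(1,-3) + K_2e^(-6t)(1,-2).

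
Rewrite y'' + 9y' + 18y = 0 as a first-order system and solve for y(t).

Let x_1 = y, x_2 = y'. Then x_1' = x_2 and x_2' = -18x_1 - 9x_2.
A = [[0,1],[-18,-9]]; det(A-λI) = λ^2 + 9λ + 18.
Eigenvalues λ = -6, -3 with eigenvectors (1,-6), (1,-3).

y(t) = C_1e^(-6t) + C_2e^(-3t)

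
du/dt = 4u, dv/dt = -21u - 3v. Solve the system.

u(t) = K_2e^(4t), v(t) = -K_1e^(-3t) - 3K_2e^(4t)

Coefficient matrix A = [[4, 0], [-21, -3]].
Characteristic polynomial det(A - λI) = λ^2 - λ - 12 = 0.
Eigenvalues λ = -3, 4.
For λ=-3: (A-λI) row 1 is [7, 0], so an eigenvector is (0, -1).
For λ=4: (A-λI) row 2 is [-21, -7], so an eigenvector is (1, -3).
General solution: K_1e^(-3t)(0,-1) + K_2e^(4t)(1,-3).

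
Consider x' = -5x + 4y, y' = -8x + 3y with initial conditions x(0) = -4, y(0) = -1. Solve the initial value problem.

x(t) = 3e^(-t)sin(4t) - 4e^(-t)cos(4t), y(t) = 7e^(-t)sin(4t) - e^(-t)cos(4t)

Coefficient matrix A = [[-5, 4], [-8, 3]].
Characteristic polynomial det(A - λI) = λ^2 + 2λ + 17 = 0.
Eigenvalues λ = -1 ± 4i (complex conjugate pair).
For λ=-1+4i: an eigenvector is (-1,-1) - i(0,1) = (-1, -1 - i).
A real fundamental pair from Re and Im of e^((-1+4i)t)v: X_1 = e^(-t)(cos(4t)·(-1,-1) + sin(4t)·(0,1)), X_2 = e^(-t)(sin(4t)·(-1,-1) - cos(4t)·(0,1)).
General solution: C_1X_1 + C_2X_2.
Applying x(0)=-4, y(0)=-1 gives C_1=4, C_2=-3.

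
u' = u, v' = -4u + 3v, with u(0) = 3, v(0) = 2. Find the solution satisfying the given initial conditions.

u(t) = 3e^(t), v(t) = -4e^(3t) + 6e^(t)

Coefficient matrix A = [[1, 0], [-4, 3]].
Characteristic polynomial det(A - λI) = λ^2 - 4λ + 3 = 0.
Eigenvalues λ = 1, 3.
For λ=1: (A-λI) row 2 is [-4, 2], so an eigenvector is (1, 2).
For λ=3: (A-λI) row 1 is [-2, 0], so an eigenvector is (0, -1).
General solution: c_1e^(t)(1,2) + c_2e^(3t)(0,-1).
Applying u(0)=3, v(0)=2 gives c_1=3, c_2=4.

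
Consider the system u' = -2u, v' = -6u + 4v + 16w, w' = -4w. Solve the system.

u(t) = C_1e^(-2t), v(t) = C_1e^(-2t) + C_2e^(4t) - 2C_3e^(-4t), w(t) = C_3e^(-4t)

Coefficient matrix A = [[-2, 0, 0], [-6, 4, 16], [0, 0, -4]].
det(A - λI) = 0 gives eigenvalues λ = -2, 4, -4.
For λ=-2: eigenvector (1,1,0).
For λ=4: eigenvector (0,1,0).
For λ=-4: eigenvector (0,-2,1).
General solution: C_1e^(-2t)(1,1,0) + C_2e^(4t)(0,1,0) + C_3e^(-4t)(0,-2,1).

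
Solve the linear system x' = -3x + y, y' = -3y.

x(t) = -c_1e^(-3t) - c_2te^(-3t) + 2c_2e^(-3t), y(t) = -c_2e^(-3t)

Coefficient matrix A = [[-3, 1], [0, -3]].
Characteristic polynomial det(A - λI) = λ^2 + 6λ + 9 = 0.
Single eigenvalue λ = -3 with algebraic multiplicity 2.
Eigenvector v = (-1,0); generalized eigenvector w with (A-λI)w=v is (2,-1).
General solution: e^(-3t)[c_1·v + c_2·(t·v + w)].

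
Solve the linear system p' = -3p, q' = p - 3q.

p(t) = -C_2e^(-3t), q(t) = -C_1e^(-3t) - C_2te^(-3t) + 3C_2e^(-3t)

Coefficient matrix A = [[-3, 0], [1, -3]].
Characteristic polynomial det(A - λI) = λ^2 + 6λ + 9 = 0.
Single eigenvalue λ = -3 with algebraic multiplicity 2.
Eigenvector v = (0,-1); generalized eigenvector w with (A-λI)w=v is (-1,3).
General solution: e^(-3t)[C_1·v + C_2·(t·v + w)].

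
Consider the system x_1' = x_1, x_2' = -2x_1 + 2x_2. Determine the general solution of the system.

x_1(t) = C_1e^(t), x_2(t) = 2C_1e^(t) - C_2e^(2t)

Coefficient matrix A = [[1, 0], [-2, 2]].
Characteristic polynomial det(A - λI) = λ^2 - 3λ + 2 = 0.
Eigenvalues λ = 1, 2.
For λ=1: (A-λI) row 2 is [-2, 1], so an eigenvector is (1, 2).
For λ=2: (A-λI) row 1 is [-1, 0], so an eigenvector is (0, -1).
General solution: C_1e^(t)(1,2) + C_2e^(2t)(0,-1).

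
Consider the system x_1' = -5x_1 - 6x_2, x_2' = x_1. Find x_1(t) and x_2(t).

x_1(t) = -2K_1e^(-2t) + 3K_2e^(-3t), x_2(t) = K_1e^(-2t) - K_2e^(-3t)

Coefficient matrix A = [[-5, -6], [1, 0]].
Characteristic polynomial det(A - λI) = λ^2 + 5λ + 6 = 0.
Eigenvalues λ = -2, -3.
For λ=-2: (A-λI) row 1 is [-3, -6], so an eigenvector is (-2, 1).
For λ=-3: (A-λI) row 1 is [-2, -6], so an eigenvector is (3, -1).
General solution: K_1e^(-2t)(-2,1) + K_2e^(-3t)(3,-1).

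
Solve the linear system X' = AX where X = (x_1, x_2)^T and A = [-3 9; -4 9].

Coefficient matrix A = [[-3, 9], [-4, 9]].
Characteristic polynomial det(A - λI) = λ^2 - 6λ + 9 = 0.
Single eigenvalue λ = 3 with algebraic multiplicity 2.
Eigenvector v = (3,2); generalized eigenvector w with (A-λI)w=v is (1,1).
General solution: e^(3t)[c_1·v + c_2·(t·v + w)].

x_1(t) = 3c_1e^(3t) + 3c_2te^(3t) + c_2e^(3t), x_2(t) = 2c_1e^(3t) + 2c_2te^(3t) + c_2e^(3t)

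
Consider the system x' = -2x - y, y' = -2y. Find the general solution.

x(t) = -C_1e^(-2t) - C_2te^(-2t) + C_2e^(-2t), y(t) = C_2e^(-2t)

Coefficient matrix A = [[-2, -1], [0, -2]].
Characteristic polynomial det(A - λI) = λ^2 + 4λ + 4 = 0.
Single eigenvalue λ = -2 with algebraic multiplicity 2.
Eigenvector v = (-1,0); generalized eigenvector w with (A-λI)w=v is (1,1).
General solution: e^(-2t)[C_1·v + C_2·(t·v + w)].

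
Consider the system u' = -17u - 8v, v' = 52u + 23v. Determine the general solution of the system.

u(t) = -c_1e^(3t)sin(4t) + c_1e^(3t)cos(4t) + c_2e^(3t)sin(4t) + c_2e^(3t)cos(4t), v(t) = 3c_1e^(3t)sin(4t) - 2c_1e^(3t)cos(4t) - 2c_2e^(3t)sin(4t) - 3c_2e^(3t)cos(4t)

Coefficient matrix A = [[-17, -8], [52, 23]].
Characteristic polynomial det(A - λI) = λ^2 - 6λ + 25 = 0.
Eigenvalues λ = 3 ± 4i (complex conjugate pair).
For λ=3+4i: an eigenvector is (1,-2) - i(-1,3) = (1 + i, -2 - 3i).
A real fundamental pair from Re and Im of e^((3+4i)t)v: X_1 = e^(3t)(cos(4t)·(1,-2) + sin(4t)·(-1,3)), X_2 = e^(3t)(sin(4t)·(1,-2) - cos(4t)·(-1,3)).
General solution: c_1X_1 + c_2X_2.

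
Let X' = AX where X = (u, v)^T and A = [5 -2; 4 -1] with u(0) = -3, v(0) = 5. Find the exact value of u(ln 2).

-72

A = [[5,-2],[4,-1]]; eigenvalues λ = 3, 1.
Eigenvectors: (-1,-1) for λ=3, (-1,-2) for λ=1.
From the initial condition, c_1 = 11, c_2 = -8.
u(ln 2) = (11)(2^3)(-1) + (-8)(2^1)(-1) = -72.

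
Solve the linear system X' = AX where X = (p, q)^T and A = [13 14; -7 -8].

Coefficient matrix A = [[13, 14], [-7, -8]].
Characteristic polynomial det(A - λI) = λ^2 - 5λ - 6 = 0.
Eigenvalues λ = 6, -1.
For λ=6: (A-λI) row 1 is [7, 14], so an eigenvector is (2, -1).
For λ=-1: (A-λI) row 1 is [14, 14], so an eigenvector is (1, -1).
General solution: C_1e^(6t)(2,-1) + C_2e^(-t)(1,-1).

p(t) = 2C_1e^(6t) + C_2e^(-t), q(t) = -C_1e^(6t) - C_2e^(-t)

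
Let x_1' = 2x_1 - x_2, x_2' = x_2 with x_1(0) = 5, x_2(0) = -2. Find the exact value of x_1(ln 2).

24

A = [[2,-1],[0,1]]; eigenvalues λ = 1, 2.
Eigenvectors: (-1,-1) for λ=1, (1,0) for λ=2.
From the initial condition, c_1 = 2, c_2 = 7.
x_1(ln 2) = (2)(2^1)(-1) + (7)(2^2)(1) = 24.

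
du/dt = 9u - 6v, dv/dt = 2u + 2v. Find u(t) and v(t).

Coefficient matrix A = [[9, -6], [2, 2]].
Characteristic polynomial det(A - λI) = λ^2 - 11λ + 30 = 0.
Eigenvalues λ = 6, 5.
For λ=6: (A-λI) row 1 is [3, -6], so an eigenvector is (-2, -1).
For λ=5: (A-λI) row 1 is [4, -6], so an eigenvector is (3, 2).
General solution: C_1e^(6t)(-2,-1) + C_2e^(5t)(3,2).

u(t) = -2C_1e^(6t) + 3C_2e^(5t), v(t) = -C_1e^(6t) + 2C_2e^(5t)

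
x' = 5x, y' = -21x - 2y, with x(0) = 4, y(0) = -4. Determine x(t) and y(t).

Coefficient matrix A = [[5, 0], [-21, -2]].
Characteristic polynomial det(A - λI) = λ^2 - 3λ - 10 = 0.
Eigenvalues λ = -2, 5.
For λ=-2: (A-λI) row 1 is [7, 0], so an eigenvector is (0, 1).
For λ=5: (A-λI) row 2 is [-21, -7], so an eigenvector is (-1, 3).
General solution: C_1e^(-2t)(0,1) + C_2e^(5t)(-1,3).
Applying x(0)=4, y(0)=-4 gives C_1=8, C_2=-4.

x(t) = 4e^(5t), y(t) = -12e^(5t) + 8e^(-2t)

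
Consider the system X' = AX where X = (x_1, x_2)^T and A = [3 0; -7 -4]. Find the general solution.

x_1(t) = C_2e^(3t), x_2(t) = C_1e^(-4t) - C_2e^(3t)

Coefficient matrix A = [[3, 0], [-7, -4]].
Characteristic polynomial det(A - λI) = λ^2 + λ - 12 = 0.
Eigenvalues λ = -4, 3.
For λ=-4: (A-λI) row 1 is [7, 0], so an eigenvector is (0, 1).
For λ=3: (A-λI) row 2 is [-7, -7], so an eigenvector is (1, -1).
General solution: C_1e^(-4t)(0,1) + C_2e^(3t)(1,-1).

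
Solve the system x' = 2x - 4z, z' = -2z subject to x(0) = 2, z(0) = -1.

Coefficient matrix A = [[2, -4], [0, -2]].
Characteristic polynomial det(A - λI) = λ^2 - 4 = 0.
Eigenvalues λ = -2, 2.
For λ=-2: (A-λI) row 1 is [4, -4], so an eigenvector is (-1, -1).
For λ=2: (A-λI) row 1 is [0, -4], so an eigenvector is (1, 0).
General solution: c_1e^(-2t)(-1,-1) + c_2e^(2t)(1,0).
Applying x(0)=2, z(0)=-1 gives c_1=1, c_2=3.

x(t) = 3e^(2t) - e^(-2t), z(t) = -e^(-2t)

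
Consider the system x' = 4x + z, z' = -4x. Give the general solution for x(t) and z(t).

x(t) = K_1e^(2t) + K_2te^(2t) + 2K_2e^(2t), z(t) = -2K_1e^(2t) - 2K_2te^(2t) - 3K_2e^(2t)

Coefficient matrix A = [[4, 1], [-4, 0]].
Characteristic polynomial det(A - λI) = λ^2 - 4λ + 4 = 0.
Single eigenvalue λ = 2 with algebraic multiplicity 2.
Eigenvector v = (1,-2); generalized eigenvector w with (A-λI)w=v is (2,-3).
General solution: e^(2t)[K_1·v + K_2·(t·v + w)].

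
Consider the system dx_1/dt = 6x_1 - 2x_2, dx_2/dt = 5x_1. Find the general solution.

x_1(t) = K_1e^(3t)sin(t) - K_1e^(3t)cos(t) - K_2e^(3t)sin(t) - K_2e^(3t)cos(t), x_2(t) = K_1e^(3t)sin(t) - 2K_1e^(3t)cos(t) - 2K_2e^(3t)sin(t) - K_2e^(3t)cos(t)

Coefficient matrix A = [[6, -2], [5, 0]].
Characteristic polynomial det(A - λI) = λ^2 - 6λ + 10 = 0.
Eigenvalues λ = 3 ± i (complex conjugate pair).
For λ=3+i: an eigenvector is (-1,-2) - i(1,1) = (-1 - i, -2 - i).
A real fundamental pair from Re and Im of e^((3+i)t)v: X_1 = e^(3t)(cos(t)·(-1,-2) + sin(t)·(1,1)), X_2 = e^(3t)(sin(t)·(-1,-2) - cos(t)·(1,1)).
General solution: K_1X_1 + K_2X_2.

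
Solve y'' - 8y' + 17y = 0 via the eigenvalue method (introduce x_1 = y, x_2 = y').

Let x_1 = y, x_2 = y'. Then x_1' = x_2 and x_2' = -17x_1 + 8x_2.
A = [[0,1],[-17,8]]; det(A-λI) = λ^2 - 8λ + 17.
Eigenvalues λ = 4 ± i.

y(t) = K_1e^(4t)cos(t) + K_2e^(4t)sin(t)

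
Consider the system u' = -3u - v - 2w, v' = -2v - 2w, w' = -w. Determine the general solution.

Coefficient matrix A = [[-3, -1, -2], [0, -2, -2], [0, 0, -1]].
det(A - λI) = 0 gives eigenvalues λ = -3, -2, -1.
For λ=-3: eigenvector (1,0,0).
For λ=-2: eigenvector (-1,1,0).
For λ=-1: eigenvector (0,-2,1).
General solution: c_1e^(-3t)(1,0,0) + c_2e^(-2t)(-1,1,0) + c_3e^(-t)(0,-2,1).

u(t) = c_1e^(-3t) - c_2e^(-2t), v(t) = c_2e^(-2t) - 2c_3e^(-t), w(t) = c_3e^(-t)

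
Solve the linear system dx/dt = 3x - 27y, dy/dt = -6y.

Coefficient matrix A = [[3, -27], [0, -6]].
Characteristic polynomial det(A - λI) = λ^2 + 3λ - 18 = 0.
Eigenvalues λ = 3, -6.
For λ=3: (A-λI) row 1 is [0, -27], so an eigenvector is (-1, 0).
For λ=-6: (A-λI) row 1 is [9, -27], so an eigenvector is (3, 1).
General solution: c_1e^(3t)(-1,0) + c_2e^(-6t)(3,1).

x(t) = -c_1e^(3t) + 3c_2e^(-6t), y(t) = c_2e^(-6t)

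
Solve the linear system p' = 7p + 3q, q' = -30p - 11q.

Coefficient matrix A = [[7, 3], [-30, -11]].
Characteristic polynomial det(A - λI) = λ^2 + 4λ + 13 = 0.
Eigenvalues λ = -2 ± 3i (complex conjugate pair).
For λ=-2+3i: an eigenvector is (0,1) - i(1,-3) = (0 - i, 1 + 3i).
A real fundamental pair from Re and Im of e^((-2+3i)t)v: X_1 = e^(-2t)(cos(3t)·(0,1) + sin(3t)·(1,-3)), X_2 = e^(-2t)(sin(3t)·(0,1) - cos(3t)·(1,-3)).
General solution: C_1X_1 + C_2X_2.

p(t) = C_1e^(-2t)sin(3t) - C_2e^(-2t)cos(3t), q(t) = -3C_1e^(-2t)sin(3t) + C_1e^(-2t)cos(3t) + C_2e^(-2t)sin(3t) + 3C_2e^(-2t)cos(3t)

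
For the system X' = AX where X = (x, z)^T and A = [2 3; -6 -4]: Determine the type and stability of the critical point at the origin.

stable spiral

A = [[2,3],[-6,-4]]; det(A-λI) = λ^2 + 2λ + 10.
λ = -1 ± 3i: negative real part.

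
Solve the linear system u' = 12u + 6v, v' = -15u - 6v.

Coefficient matrix A = [[12, 6], [-15, -6]].
Characteristic polynomial det(A - λI) = λ^2 - 6λ + 18 = 0.
Eigenvalues λ = 3 ± 3i (complex conjugate pair).
For λ=3+3i: an eigenvector is (-1,2) - i(1,-1) = (-1 - i, 2 + i).
A real fundamental pair from Re and Im of e^((3+3i)t)v: X_1 = e^(3t)(cos(3t)·(-1,2) + sin(3t)·(1,-1)), X_2 = e^(3t)(sin(3t)·(-1,2) - cos(3t)·(1,-1)).
General solution: K_1X_1 + K_2X_2.

u(t) = K_1e^(3t)sin(3t) - K_1e^(3t)cos(3t) - K_2e^(3t)sin(3t) - K_2e^(3t)cos(3t), v(t) = -K_1e^(3t)sin(3t) + 2K_1e^(3t)cos(3t) + 2K_2e^(3t)sin(3t) + K_2e^(3t)cos(3t)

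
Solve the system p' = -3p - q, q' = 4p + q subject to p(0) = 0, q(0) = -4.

p(t) = 4te^(-t), q(t) = -8te^(-t) - 4e^(-t)

Coefficient matrix A = [[-3, -1], [4, 1]].
Characteristic polynomial det(A - λI) = λ^2 + 2λ + 1 = 0.
Single eigenvalue λ = -1 with algebraic multiplicity 2.
Eigenvector v = (1,-2); generalized eigenvector w with (A-λI)w=v is (1,-3).
General solution: e^(-t)[C_1·v + C_2·(t·v + w)].
Applying p(0)=0, q(0)=-4 gives C_1=-4, C_2=4.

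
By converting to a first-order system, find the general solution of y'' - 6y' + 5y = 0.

y(t) = K_1e^(5t) + K_2e^(t)

Let x_1 = y, x_2 = y'. Then x_1' = x_2 and x_2' = -5x_1 + 6x_2.
A = [[0,1],[-5,6]]; det(A-λI) = λ^2 - 6λ + 5.
Eigenvalues λ = 5, 1 with eigenvectors (1,5), (1,1).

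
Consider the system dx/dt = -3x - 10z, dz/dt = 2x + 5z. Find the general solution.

x(t) = -2c_1e^(t)sin(2t) + c_1e^(t)cos(2t) + c_2e^(t)sin(2t) + 2c_2e^(t)cos(2t), z(t) = c_1e^(t)sin(2t) - c_2e^(t)cos(2t)

Coefficient matrix A = [[-3, -10], [2, 5]].
Characteristic polynomial det(A - λI) = λ^2 - 2λ + 5 = 0.
Eigenvalues λ = 1 ± 2i (complex conjugate pair).
For λ=1+2i: an eigenvector is (1,0) - i(-2,1) = (1 + 2i, 0 - i).
A real fundamental pair from Re and Im of e^((1+2i)t)v: X_1 = e^(t)(cos(2t)·(1,0) + sin(2t)·(-2,1)), X_2 = e^(t)(sin(2t)·(1,0) - cos(2t)·(-2,1)).
General solution: c_1X_1 + c_2X_2.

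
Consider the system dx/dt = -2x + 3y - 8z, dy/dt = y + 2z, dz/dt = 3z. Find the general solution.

x(t) = c_1e^(-2t) + c_2e^(t) - c_3e^(3t), y(t) = c_2e^(t) + c_3e^(3t), z(t) = c_3e^(3t)

Coefficient matrix A = [[-2, 3, -8], [0, 1, 2], [0, 0, 3]].
det(A - λI) = 0 gives eigenvalues λ = -2, 1, 3.
For λ=-2: eigenvector (1,0,0).
For λ=1: eigenvector (1,1,0).
For λ=3: eigenvector (-1,1,1).
General solution: c_1e^(-2t)(1,0,0) + c_2e^(t)(1,1,0) + c_3e^(3t)(-1,1,1).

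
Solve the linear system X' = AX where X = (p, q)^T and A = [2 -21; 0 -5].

Coefficient matrix A = [[2, -21], [0, -5]].
Characteristic polynomial det(A - λI) = λ^2 + 3λ - 10 = 0.
Eigenvalues λ = -5, 2.
For λ=-5: (A-λI) row 1 is [7, -21], so an eigenvector is (3, 1).
For λ=2: (A-λI) row 1 is [0, -21], so an eigenvector is (-1, 0).
General solution: C_1e^(-5t)(3,1) + C_2e^(2t)(-1,0).

p(t) = 3C_1e^(-5t) - C_2e^(2t), q(t) = C_1e^(-5t)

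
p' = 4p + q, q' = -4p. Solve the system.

p(t) = K_1e^(2t) + K_2te^(2t) - K_2e^(2t), q(t) = -2K_1e^(2t) - 2K_2te^(2t) + 3K_2e^(2t)

Coefficient matrix A = [[4, 1], [-4, 0]].
Characteristic polynomial det(A - λI) = λ^2 - 4λ + 4 = 0.
Single eigenvalue λ = 2 with algebraic multiplicity 2.
Eigenvector v = (1,-2); generalized eigenvector w with (A-λI)w=v is (-1,3).
General solution: e^(2t)[K_1·v + K_2·(t·v + w)].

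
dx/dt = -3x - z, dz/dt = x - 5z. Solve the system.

Coefficient matrix A = [[-3, -1], [1, -5]].
Characteristic polynomial det(A - λI) = λ^2 + 8λ + 16 = 0.
Single eigenvalue λ = -4 with algebraic multiplicity 2.
Eigenvector v = (-1,-1); generalized eigenvector w with (A-λI)w=v is (-3,-2).
General solution: e^(-4t)[C_1·v + C_2·(t·v + w)].

x(t) = -C_1e^(-4t) - C_2te^(-4t) - 3C_2e^(-4t), z(t) = -C_1e^(-4t) - C_2te^(-4t) - 2C_2e^(-4t)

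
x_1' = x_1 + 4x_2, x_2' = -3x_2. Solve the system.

x_1(t) = c_1e^(-3t) + c_2e^(t), x_2(t) = -c_1e^(-3t)

Coefficient matrix A = [[1, 4], [0, -3]].
Characteristic polynomial det(A - λI) = λ^2 + 2λ - 3 = 0.
Eigenvalues λ = -3, 1.
For λ=-3: (A-λI) row 1 is [4, 4], so an eigenvector is (1, -1).
For λ=1: (A-λI) row 1 is [0, 4], so an eigenvector is (1, 0).
General solution: c_1e^(-3t)(1,-1) + c_2e^(t)(1,0).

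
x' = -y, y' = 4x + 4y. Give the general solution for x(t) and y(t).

Coefficient matrix A = [[0, -1], [4, 4]].
Characteristic polynomial det(A - λI) = λ^2 - 4λ + 4 = 0.
Single eigenvalue λ = 2 with algebraic multiplicity 2.
Eigenvector v = (-1,2); generalized eigenvector w with (A-λI)w=v is (2,-3).
General solution: e^(2t)[K_1·v + K_2·(t·v + w)].

x(t) = -K_1e^(2t) - K_2te^(2t) + 2K_2e^(2t), y(t) = 2K_1e^(2t) + 2K_2te^(2t) - 3K_2e^(2t)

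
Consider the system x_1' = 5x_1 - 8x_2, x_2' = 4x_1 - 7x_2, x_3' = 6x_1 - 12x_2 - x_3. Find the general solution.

x_1(t) = -C_1e^(-3t) + 2C_2e^(t), x_2(t) = -C_1e^(-3t) + C_2e^(t), x_3(t) = -3C_1e^(-3t) + C_3e^(-t)

Coefficient matrix A = [[5, -8, 0], [4, -7, 0], [6, -12, -1]].
det(A - λI) = 0 gives eigenvalues λ = -3, 1, -1.
For λ=-3: eigenvector (-1,-1,-3).
For λ=1: eigenvector (2,1,0).
For λ=-1: eigenvector (0,0,1).
General solution: C_1e^(-3t)(-1,-1,-3) + C_2e^(t)(2,1,0) + C_3e^(-t)(0,0,1).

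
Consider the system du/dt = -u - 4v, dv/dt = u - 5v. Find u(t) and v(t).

Coefficient matrix A = [[-1, -4], [1, -5]].
Characteristic polynomial det(A - λI) = λ^2 + 6λ + 9 = 0.
Single eigenvalue λ = -3 with algebraic multiplicity 2.
Eigenvector v = (-2,-1); generalized eigenvector w with (A-λI)w=v is (3,2).
General solution: e^(-3t)[c_1·v + c_2·(t·v + w)].

u(t) = -2c_1e^(-3t) - 2c_2te^(-3t) + 3c_2e^(-3t), v(t) = -c_1e^(-3t) - c_2te^(-3t) + 2c_2e^(-3t)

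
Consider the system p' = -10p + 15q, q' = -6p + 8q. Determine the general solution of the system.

p(t) = -C_1e^(-t)sin(3t) + 2C_1e^(-t)cos(3t) + 2C_2e^(-t)sin(3t) + C_2e^(-t)cos(3t), q(t) = -C_1e^(-t)sin(3t) + C_1e^(-t)cos(3t) + C_2e^(-t)sin(3t) + C_2e^(-t)cos(3t)

Coefficient matrix A = [[-10, 15], [-6, 8]].
Characteristic polynomial det(A - λI) = λ^2 + 2λ + 10 = 0.
Eigenvalues λ = -1 ± 3i (complex conjugate pair).
For λ=-1+3i: an eigenvector is (2,1) - i(-1,-1) = (2 + i, 1 + i).
A real fundamental pair from Re and Im of e^((-1+3i)t)v: X_1 = e^(-t)(cos(3t)·(2,1) + sin(3t)·(-1,-1)), X_2 = e^(-t)(sin(3t)·(2,1) - cos(3t)·(-1,-1)).
General solution: C_1X_1 + C_2X_2.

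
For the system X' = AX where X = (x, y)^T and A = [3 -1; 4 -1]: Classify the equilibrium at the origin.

unstable improper node

A = [[3,-1],[4,-1]]; det(A-λI) = λ^2 - 2λ + 1.
repeated λ = 1 with a single eigenvector.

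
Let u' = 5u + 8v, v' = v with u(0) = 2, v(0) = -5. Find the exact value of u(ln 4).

A = [[5,8],[0,1]]; eigenvalues λ = 1, 5.
Eigenvectors: (-2,1) for λ=1, (-1,0) for λ=5.
From the initial condition, c_1 = -5, c_2 = 8.
u(ln 4) = (-5)(4^1)(-2) + (8)(4^5)(-1) = -8152.

-8152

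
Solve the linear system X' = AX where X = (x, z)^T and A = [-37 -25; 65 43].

Coefficient matrix A = [[-37, -25], [65, 43]].
Characteristic polynomial det(A - λI) = λ^2 - 6λ + 34 = 0.
Eigenvalues λ = 3 ± 5i (complex conjugate pair).
For λ=3+5i: an eigenvector is (1,-2) - i(2,-3) = (1 - 2i, -2 + 3i).
A real fundamental pair from Re and Im of e^((3+5i)t)v: X_1 = e^(3t)(cos(5t)·(1,-2) + sin(5t)·(2,-3)), X_2 = e^(3t)(sin(5t)·(1,-2) - cos(5t)·(2,-3)).
General solution: K_1X_1 + K_2X_2.

x(t) = 2K_1e^(3t)sin(5t) + K_1e^(3t)cos(5t) + K_2e^(3t)sin(5t) - 2K_2e^(3t)cos(5t), z(t) = -3K_1e^(3t)sin(5t) - 2K_1e^(3t)cos(5t) - 2K_2e^(3t)sin(5t) + 3K_2e^(3t)cos(5t)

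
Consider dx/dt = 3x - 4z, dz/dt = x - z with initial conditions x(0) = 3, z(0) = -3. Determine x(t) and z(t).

x(t) = 18te^(t) + 3e^(t), z(t) = 9te^(t) - 3e^(t)

Coefficient matrix A = [[3, -4], [1, -1]].
Characteristic polynomial det(A - λI) = λ^2 - 2λ + 1 = 0.
Single eigenvalue λ = 1 with algebraic multiplicity 2.
Eigenvector v = (-2,-1); generalized eigenvector w with (A-λI)w=v is (-3,-1).
General solution: e^(t)[c_1·v + c_2·(t·v + w)].
Applying x(0)=3, z(0)=-3 gives c_1=12, c_2=-9.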